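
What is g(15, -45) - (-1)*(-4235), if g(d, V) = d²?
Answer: -4010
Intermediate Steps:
g(15, -45) - (-1)*(-4235) = 15² - (-1)*(-4235) = 225 - 1*4235 = 225 - 4235 = -4010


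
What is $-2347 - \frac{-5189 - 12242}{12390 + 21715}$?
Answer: $- \frac{80027004}{34105} \approx -2346.5$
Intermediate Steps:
$-2347 - \frac{-5189 - 12242}{12390 + 21715} = -2347 - - \frac{17431}{34105} = -2347 + \frac{17431}{34105} = - \frac{80027004}{34105}$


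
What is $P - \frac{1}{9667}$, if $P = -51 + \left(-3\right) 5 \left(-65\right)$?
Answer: $\frac{8932307}{9667} \approx 924.0$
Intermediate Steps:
$P = 924$ ($P = -51 - -975 = -51 + 975 = 924$)
$P - \frac{1}{9667} = 924 - \frac{1}{9667} = \frac{8932307}{9667}$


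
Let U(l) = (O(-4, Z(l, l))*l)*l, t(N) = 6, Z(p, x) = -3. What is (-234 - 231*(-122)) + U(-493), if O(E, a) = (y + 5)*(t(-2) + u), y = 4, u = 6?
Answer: 26277240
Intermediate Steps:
O(E, a) = 108 (O(E, a) = (4 + 5)*(6 + 6) = 9*12 = 108)
U(l) = 108*l² (U(l) = (108*l)*l = 108*l²)
(-234 - 231*(-122)) + U(-493) = (-234 - 231*(-122)) + 108*(-493)² = (-234 + 28182) + 108*243049 = 27948 + 26249292 = 26277240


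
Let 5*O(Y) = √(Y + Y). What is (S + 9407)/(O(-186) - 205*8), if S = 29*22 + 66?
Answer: -103637750/16810093 - 50555*I*√93/33620186 ≈ -6.1652 - 0.014501*I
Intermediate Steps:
O(Y) = √2*√Y/5 (O(Y) = √(Y + Y)/5 = √(2*Y)/5 = (√2*√Y)/5 = √2*√Y/5)
S = 704 (S = 638 + 66 = 704)
(S + 9407)/(O(-186) - 205*8) = (704 + 9407)/(√2*√(-186)/5 - 205*8) = 10111/(√2*(I*√186)/5 - 1640) = 10111/(2*I*√93/5 - 1640) = 10111/(-1640 + 2*I*√93/5)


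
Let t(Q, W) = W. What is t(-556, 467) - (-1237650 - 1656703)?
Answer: 2894820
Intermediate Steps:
t(-556, 467) - (-1237650 - 1656703) = 467 - (-1237650 - 1656703) = 467 - 1*(-2894353) = 467 + 2894353 = 2894820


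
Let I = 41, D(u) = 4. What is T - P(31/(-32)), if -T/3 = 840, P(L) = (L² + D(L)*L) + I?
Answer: -2619457/1024 ≈ -2558.1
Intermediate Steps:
P(L) = 41 + L² + 4*L (P(L) = (L² + 4*L) + 41 = 41 + L² + 4*L)
T = -2520 (T = -3*840 = -2520)
T - P(31/(-32)) = -2520 - (41 + (31/(-32))² + 4*(31/(-32))) = -2520 - (41 + (31*(-1/32))² + 4*(31*(-1/32))) = -2520 - (41 + (-31/32)² + 4*(-31/32)) = -2520 - (41 + 961/1024 - 31/8) = -2520 - 1*38977/1024 = -2520 - 38977/1024 = -2619457/1024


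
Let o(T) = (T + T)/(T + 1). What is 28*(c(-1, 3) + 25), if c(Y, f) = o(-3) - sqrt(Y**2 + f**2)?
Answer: 784 - 28*sqrt(10) ≈ 695.46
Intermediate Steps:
o(T) = 2*T/(1 + T) (o(T) = (2*T)/(1 + T) = 2*T/(1 + T))
c(Y, f) = 3 - sqrt(Y**2 + f**2) (c(Y, f) = 2*(-3)/(1 - 3) - sqrt(Y**2 + f**2) = 2*(-3)/(-2) - sqrt(Y**2 + f**2) = 2*(-3)*(-1/2) - sqrt(Y**2 + f**2) = 3 - sqrt(Y**2 + f**2))
28*(c(-1, 3) + 25) = 28*((3 - sqrt((-1)**2 + 3**2)) + 25) = 28*((3 - sqrt(1 + 9)) + 25) = 28*((3 - sqrt(10)) + 25) = 28*(28 - sqrt(10)) = 784 - 28*sqrt(10)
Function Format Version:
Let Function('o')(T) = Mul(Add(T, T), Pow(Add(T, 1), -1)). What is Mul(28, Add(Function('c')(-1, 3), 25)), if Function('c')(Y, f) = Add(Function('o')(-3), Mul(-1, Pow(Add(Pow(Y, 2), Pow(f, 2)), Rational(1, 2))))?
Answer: Add(784, Mul(-28, Pow(10, Rational(1, 2)))) ≈ 695.46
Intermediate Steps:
Function('o')(T) = Mul(2, T, Pow(Add(1, T), -1)) (Function('o')(T) = Mul(Mul(2, T), Pow(Add(1, T), -1)) = Mul(2, T, Pow(Add(1, T), -1)))
Function('c')(Y, f) = Add(3, Mul(-1, Pow(Add(Pow(Y, 2), Pow(f, 2)), Rational(1, 2)))) (Function('c')(Y, f) = Add(Mul(2, -3, Pow(Add(1, -3), -1)), Mul(-1, Pow(Add(Pow(Y, 2), Pow(f, 2)), Rational(1, 2)))) = Add(Mul(2, -3, Pow(-2, -1)), Mul(-1, Pow(Add(Pow(Y, 2), Pow(f, 2)), Rational(1, 2)))) = Add(Mul(2, -3, Rational(-1, 2)), Mul(-1, Pow(Add(Pow(Y, 2), Pow(f, 2)), Rational(1, 2)))) = Add(3, Mul(-1, Pow(Add(Pow(Y, 2), Pow(f, 2)), Rational(1, 2)))))
Mul(28, Add(Function('c')(-1, 3), 25)) = Mul(28, Add(Add(3, Mul(-1, Pow(Add(Pow(-1, 2), Pow(3, 2)), Rational(1, 2)))), 25)) = Mul(28, Add(Add(3, Mul(-1, Pow(Add(1, 9), Rational(1, 2)))), 25)) = Mul(28, Add(Add(3, Mul(-1, Pow(10, Rational(1, 2)))), 25)) = Mul(28, Add(28, Mul(-1, Pow(10, Rational(1, 2))))) = Add(784, Mul(-28, Pow(10, Rational(1, 2))))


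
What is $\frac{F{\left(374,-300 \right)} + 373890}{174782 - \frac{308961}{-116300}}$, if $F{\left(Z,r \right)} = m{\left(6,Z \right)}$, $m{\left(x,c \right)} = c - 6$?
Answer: $\frac{43526205400}{20327455561} \approx 2.1413$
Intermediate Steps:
$m{\left(x,c \right)} = -6 + c$
$F{\left(Z,r \right)} = -6 + Z$
$\frac{F{\left(374,-300 \right)} + 373890}{174782 - \frac{308961}{-116300}} = \frac{\left(-6 + 374\right) + 373890}{174782 - \frac{308961}{-116300}} = \frac{368 + 373890}{174782 - - \frac{308961}{116300}} = \frac{374258}{174782 + \frac{308961}{116300}} = \frac{374258}{\frac{20327455561}{116300}} = 374258 \cdot \frac{116300}{20327455561} = \frac{43526205400}{20327455561}$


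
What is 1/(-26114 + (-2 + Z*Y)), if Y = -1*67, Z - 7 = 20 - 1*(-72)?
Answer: -1/32749 ≈ -3.0535e-5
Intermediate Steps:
Z = 99 (Z = 7 + (20 - 1*(-72)) = 7 + (20 + 72) = 7 + 92 = 99)
Y = -67
1/(-26114 + (-2 + Z*Y)) = 1/(-26114 + (-2 + 99*(-67))) = 1/(-26114 + (-2 - 6633)) = 1/(-26114 - 6635) = 1/(-32749) = -1/32749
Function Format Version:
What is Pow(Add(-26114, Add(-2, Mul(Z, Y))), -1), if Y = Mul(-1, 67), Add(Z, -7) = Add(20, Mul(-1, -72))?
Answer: Rational(-1, 32749) ≈ -3.0535e-5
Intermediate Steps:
Z = 99 (Z = Add(7, Add(20, Mul(-1, -72))) = Add(7, Add(20, 72)) = Add(7, 92) = 99)
Y = -67
Pow(Add(-26114, Add(-2, Mul(Z, Y))), -1) = Pow(Add(-26114, Add(-2, Mul(99, -67))), -1) = Pow(Add(-26114, Add(-2, -6633)), -1) = Pow(Add(-26114, -6635), -1) = Pow(-32749, -1) = Rational(-1, 32749)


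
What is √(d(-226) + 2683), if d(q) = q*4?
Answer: √1779 ≈ 42.178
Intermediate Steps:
d(q) = 4*q
√(d(-226) + 2683) = √(4*(-226) + 2683) = √(-904 + 2683) = √1779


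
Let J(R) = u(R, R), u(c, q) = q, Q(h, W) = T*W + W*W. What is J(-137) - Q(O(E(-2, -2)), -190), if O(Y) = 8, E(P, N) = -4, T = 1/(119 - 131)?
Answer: -217517/6 ≈ -36253.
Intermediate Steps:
T = -1/12 (T = 1/(-12) = -1/12 ≈ -0.083333)
Q(h, W) = W² - W/12 (Q(h, W) = -W/12 + W*W = -W/12 + W² = W² - W/12)
J(R) = R
J(-137) - Q(O(E(-2, -2)), -190) = -137 - (-190)*(-1/12 - 190) = -137 - (-190)*(-2281)/12 = -137 - 1*216695/6 = -137 - 216695/6 = -217517/6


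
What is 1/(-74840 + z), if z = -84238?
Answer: -1/159078 ≈ -6.2862e-6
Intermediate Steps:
1/(-74840 + z) = 1/(-74840 - 84238) = 1/(-159078) = -1/159078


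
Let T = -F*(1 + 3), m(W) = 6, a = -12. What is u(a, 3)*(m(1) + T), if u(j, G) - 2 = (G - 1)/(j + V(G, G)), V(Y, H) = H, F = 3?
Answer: -32/3 ≈ -10.667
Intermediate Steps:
u(j, G) = 2 + (-1 + G)/(G + j) (u(j, G) = 2 + (G - 1)/(j + G) = 2 + (-1 + G)/(G + j))
T = -12 (T = -3*(1 + 3) = -3*4 = -1*12 = -12)
u(a, 3)*(m(1) + T) = ((-1 + 2*(-12) + 3*3)/(3 - 12))*(6 - 12) = ((-1 - 24 + 9)/(-9))*(-6) = -⅑*(-16)*(-6) = (16/9)*(-6) = -32/3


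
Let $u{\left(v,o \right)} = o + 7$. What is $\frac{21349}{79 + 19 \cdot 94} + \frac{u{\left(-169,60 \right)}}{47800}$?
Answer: $\frac{204121431}{17829400} \approx 11.449$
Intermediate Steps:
$u{\left(v,o \right)} = 7 + o$
$\frac{21349}{79 + 19 \cdot 94} + \frac{u{\left(-169,60 \right)}}{47800} = \frac{21349}{79 + 19 \cdot 94} + \frac{7 + 60}{47800} = \frac{21349}{79 + 1786} + 67 \cdot \frac{1}{47800} = \frac{21349}{1865} + \frac{67}{47800} = \frac{204121431}{17829400}$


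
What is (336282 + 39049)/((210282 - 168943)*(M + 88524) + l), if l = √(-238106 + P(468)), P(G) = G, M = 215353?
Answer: 4714897251126293/157803123017395755447 - 375331*I*√237638/157803123017395755447 ≈ 2.9878e-5 - 1.1595e-12*I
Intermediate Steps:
l = I*√237638 (l = √(-238106 + 468) = √(-237638) = I*√237638 ≈ 487.48*I)
(336282 + 39049)/((210282 - 168943)*(M + 88524) + l) = (336282 + 39049)/((210282 - 168943)*(215353 + 88524) + I*√237638) = 375331/(41339*303877 + I*√237638) = 375331/(12561971303 + I*√237638)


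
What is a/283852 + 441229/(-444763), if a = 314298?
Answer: 7272193633/63123433538 ≈ 0.11521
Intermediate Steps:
a/283852 + 441229/(-444763) = 314298/283852 + 441229/(-444763) = 314298*(1/283852) + 441229*(-1/444763) = 157149/141926 - 441229/444763 = 7272193633/63123433538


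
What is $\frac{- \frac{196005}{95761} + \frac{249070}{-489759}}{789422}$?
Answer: $- \frac{119846405065}{37023743072105778} \approx -3.237 \cdot 10^{-6}$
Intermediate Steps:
$\frac{- \frac{196005}{95761} + \frac{249070}{-489759}}{789422} = \left(\left(-196005\right) \frac{1}{95761} + 249070 \left(- \frac{1}{489759}\right)\right) \frac{1}{789422} = \left(- \frac{196005}{95761} - \frac{249070}{489759}\right) \frac{1}{789422} = \left(- \frac{119846405065}{46899811599}\right) \frac{1}{789422} = - \frac{119846405065}{37023743072105778}$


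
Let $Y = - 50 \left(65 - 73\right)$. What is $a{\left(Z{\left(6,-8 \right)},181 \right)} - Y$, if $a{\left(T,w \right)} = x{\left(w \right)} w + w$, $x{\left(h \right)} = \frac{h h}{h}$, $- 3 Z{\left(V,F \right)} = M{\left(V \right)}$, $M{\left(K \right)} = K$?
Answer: $32542$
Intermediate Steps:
$Z{\left(V,F \right)} = - \frac{V}{3}$
$x{\left(h \right)} = h$ ($x{\left(h \right)} = \frac{h^{2}}{h} = h$)
$a{\left(T,w \right)} = w + w^{2}$ ($a{\left(T,w \right)} = w w + w = w^{2} + w = w + w^{2}$)
$Y = 400$ ($Y = \left(-50\right) \left(-8\right) = 400$)
$a{\left(Z{\left(6,-8 \right)},181 \right)} - Y = 181 \left(1 + 181\right) - 400 = 181 \cdot 182 - 400 = 32942 - 400 = 32542$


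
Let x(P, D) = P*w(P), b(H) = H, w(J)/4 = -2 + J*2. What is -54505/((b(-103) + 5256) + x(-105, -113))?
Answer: -4955/8563 ≈ -0.57865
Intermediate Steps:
w(J) = -8 + 8*J (w(J) = 4*(-2 + J*2) = 4*(-2 + 2*J) = -8 + 8*J)
x(P, D) = P*(-8 + 8*P)
-54505/((b(-103) + 5256) + x(-105, -113)) = -54505/((-103 + 5256) + 8*(-105)*(-1 - 105)) = -54505/(5153 + 8*(-105)*(-106)) = -54505/(5153 + 89040) = -54505/94193 = -54505*1/94193 = -4955/8563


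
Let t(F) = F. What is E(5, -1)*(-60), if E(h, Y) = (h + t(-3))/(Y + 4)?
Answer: -40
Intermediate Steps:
E(h, Y) = (-3 + h)/(4 + Y) (E(h, Y) = (h - 3)/(Y + 4) = (-3 + h)/(4 + Y))
E(5, -1)*(-60) = ((-3 + 5)/(4 - 1))*(-60) = (2/3)*(-60) = -40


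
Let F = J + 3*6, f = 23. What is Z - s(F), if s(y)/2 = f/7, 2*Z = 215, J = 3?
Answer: 1413/14 ≈ 100.93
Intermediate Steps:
Z = 215/2 (Z = (½)*215 = 215/2 ≈ 107.50)
F = 21 (F = 3 + 3*6 = 3 + 18 = 21)
s(y) = 46/7 (s(y) = 2*(23/7) = 46/7)
Z - s(F) = 215/2 - 1*46/7 = 215/2 - 46/7 = 1413/14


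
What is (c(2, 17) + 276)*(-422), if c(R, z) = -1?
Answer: -116050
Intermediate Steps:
(c(2, 17) + 276)*(-422) = (-1 + 276)*(-422) = 275*(-422) = -116050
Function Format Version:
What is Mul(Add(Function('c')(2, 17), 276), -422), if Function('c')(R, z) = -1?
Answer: -116050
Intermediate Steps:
Mul(Add(Function('c')(2, 17), 276), -422) = Mul(Add(-1, 276), -422) = Mul(275, -422) = -116050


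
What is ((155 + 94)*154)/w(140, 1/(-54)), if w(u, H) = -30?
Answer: -6391/5 ≈ -1278.2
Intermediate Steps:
((155 + 94)*154)/w(140, 1/(-54)) = ((155 + 94)*154)/(-30) = (249*154)*(-1/30) = 38346*(-1/30) = -6391/5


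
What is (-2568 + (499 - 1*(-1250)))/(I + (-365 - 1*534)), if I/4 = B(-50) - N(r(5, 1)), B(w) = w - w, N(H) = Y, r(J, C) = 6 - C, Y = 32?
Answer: 63/79 ≈ 0.79747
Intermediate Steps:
N(H) = 32
B(w) = 0
I = -128 (I = 4*(0 - 1*32) = 4*(0 - 32) = 4*(-32) = -128)
(-2568 + (499 - 1*(-1250)))/(I + (-365 - 1*534)) = (-2568 + (499 - 1*(-1250)))/(-128 + (-365 - 1*534)) = (-2568 + (499 + 1250))/(-128 + (-365 - 534)) = (-2568 + 1749)/(-128 - 899) = -819/(-1027) = -819*(-1/1027) = 63/79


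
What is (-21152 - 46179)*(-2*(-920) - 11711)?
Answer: 664624301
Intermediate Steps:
(-21152 - 46179)*(-2*(-920) - 11711) = -67331*(1840 - 11711) = -67331*(-9871) = 664624301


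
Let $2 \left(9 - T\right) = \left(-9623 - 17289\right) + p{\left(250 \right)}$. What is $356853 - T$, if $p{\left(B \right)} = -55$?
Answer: $\frac{686721}{2} \approx 3.4336 \cdot 10^{5}$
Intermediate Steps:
$T = \frac{26985}{2}$ ($T = 9 - \frac{\left(-9623 - 17289\right) - 55}{2} = 9 - \frac{-26912 - 55}{2} = 9 - - \frac{26967}{2} = 9 + \frac{26967}{2} = \frac{26985}{2} \approx 13493.0$)
$356853 - T = 356853 - \frac{26985}{2} = \frac{686721}{2}$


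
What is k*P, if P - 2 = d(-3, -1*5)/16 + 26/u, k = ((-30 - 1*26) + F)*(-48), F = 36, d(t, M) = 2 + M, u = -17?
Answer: 4620/17 ≈ 271.76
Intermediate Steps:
k = 960 (k = ((-30 - 1*26) + 36)*(-48) = ((-30 - 26) + 36)*(-48) = (-56 + 36)*(-48) = -20*(-48) = 960)
P = 77/272 (P = 2 + ((2 - 1*5)/16 + 26/(-17)) = 2 + ((2 - 5)*(1/16) + 26*(-1/17)) = 2 + (-3*1/16 - 26/17) = 2 + (-3/16 - 26/17) = 2 - 467/272 = 77/272 ≈ 0.28309)
k*P = 960*(77/272) = 4620/17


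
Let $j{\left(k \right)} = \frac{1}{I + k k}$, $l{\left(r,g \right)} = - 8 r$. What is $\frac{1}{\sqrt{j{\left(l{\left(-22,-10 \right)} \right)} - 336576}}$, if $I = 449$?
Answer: $- \frac{5 i \sqrt{13295164304343}}{10576900799} \approx - 0.0017237 i$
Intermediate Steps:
$j{\left(k \right)} = \frac{1}{449 + k^{2}}$ ($j{\left(k \right)} = \frac{1}{449 + k k} = \frac{1}{449 + k^{2}}$)
$\frac{1}{\sqrt{j{\left(l{\left(-22,-10 \right)} \right)} - 336576}} = \frac{1}{\sqrt{\frac{1}{449 + \left(\left(-8\right) \left(-22\right)\right)^{2}} - 336576}} = \frac{1}{\sqrt{\frac{1}{449 + 176^{2}} - 336576}} = \frac{1}{\sqrt{\frac{1}{449 + 30976} - 336576}} = \frac{1}{\sqrt{\frac{1}{31425} - 336576}} = \frac{1}{\sqrt{- \frac{10576900799}{31425}}} = \frac{1}{\frac{1}{6285} i \sqrt{13295164304343}} = - \frac{5 i \sqrt{13295164304343}}{10576900799}$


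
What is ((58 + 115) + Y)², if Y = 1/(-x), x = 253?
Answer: 1915637824/64009 ≈ 29928.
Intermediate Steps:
Y = -1/253 (Y = 1/(-1*253) = 1/(-253) = -1/253 ≈ -0.0039526)
((58 + 115) + Y)² = ((58 + 115) - 1/253)² = (173 - 1/253)² = (43768/253)² = 1915637824/64009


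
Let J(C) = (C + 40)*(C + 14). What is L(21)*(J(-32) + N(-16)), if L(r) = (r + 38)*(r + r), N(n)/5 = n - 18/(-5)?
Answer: -510468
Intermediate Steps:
J(C) = (14 + C)*(40 + C) (J(C) = (40 + C)*(14 + C) = (14 + C)*(40 + C))
N(n) = 18 + 5*n (N(n) = 5*(n - 18/(-5)) = 5*(n - 18*(-1)/5) = 5*(n - 1*(-18/5)) = 5*(n + 18/5) = 5*(18/5 + n) = 18 + 5*n)
L(r) = 2*r*(38 + r) (L(r) = (38 + r)*(2*r) = 2*r*(38 + r))
L(21)*(J(-32) + N(-16)) = (2*21*(38 + 21))*((560 + (-32)**2 + 54*(-32)) + (18 + 5*(-16))) = (2*21*59)*((560 + 1024 - 1728) + (18 - 80)) = 2478*(-144 - 62) = 2478*(-206) = -510468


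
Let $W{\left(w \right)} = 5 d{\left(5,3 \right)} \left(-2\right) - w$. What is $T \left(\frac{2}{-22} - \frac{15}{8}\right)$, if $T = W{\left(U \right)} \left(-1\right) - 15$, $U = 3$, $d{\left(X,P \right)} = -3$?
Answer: $\frac{3633}{44} \approx 82.568$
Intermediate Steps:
$W{\left(w \right)} = 30 - w$ ($W{\left(w \right)} = 5 \left(-3\right) \left(-2\right) - w = \left(-15\right) \left(-2\right) - w = 30 - w$)
$T = -42$ ($T = \left(30 - 3\right) \left(-1\right) - 15 = 27 \left(-1\right) - 15 = -27 - 15 = -42$)
$T \left(\frac{2}{-22} - \frac{15}{8}\right) = - 42 \left(\frac{2}{-22} - \frac{15}{8}\right) = - 42 \left(2 \left(- \frac{1}{22}\right) - \frac{15}{8}\right) = - 42 \left(- \frac{1}{11} - \frac{15}{8}\right) = \left(-42\right) \left(- \frac{173}{88}\right) = \frac{3633}{44}$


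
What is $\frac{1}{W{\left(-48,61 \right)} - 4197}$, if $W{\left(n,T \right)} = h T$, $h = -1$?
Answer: $- \frac{1}{4258} \approx -0.00023485$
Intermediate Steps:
$W{\left(n,T \right)} = - T$
$\frac{1}{W{\left(-48,61 \right)} - 4197} = \frac{1}{\left(-1\right) 61 - 4197} = \frac{1}{-61 - 4197} = \frac{1}{-4258} = - \frac{1}{4258}$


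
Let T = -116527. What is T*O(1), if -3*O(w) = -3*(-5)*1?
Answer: 582635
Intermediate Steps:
O(w) = -5 (O(w) = -(-3*(-5))/3 = -5)
T*O(1) = -116527*(-5) = 582635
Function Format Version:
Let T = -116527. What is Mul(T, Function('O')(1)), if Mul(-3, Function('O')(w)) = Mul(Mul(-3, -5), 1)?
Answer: 582635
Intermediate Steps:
Function('O')(w) = -5 (Function('O')(w) = Mul(Rational(-1, 3), Mul(Mul(-3, -5), 1)) = Mul(Rational(-1, 3), Mul(15, 1)) = Mul(Rational(-1, 3), 15) = -5)
Mul(T, Function('O')(1)) = Mul(-116527, -5) = 582635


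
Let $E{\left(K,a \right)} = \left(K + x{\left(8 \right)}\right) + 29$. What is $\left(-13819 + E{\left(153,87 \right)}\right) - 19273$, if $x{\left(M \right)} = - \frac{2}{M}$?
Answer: $- \frac{131641}{4} \approx -32910.0$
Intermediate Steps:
$E{\left(K,a \right)} = \frac{115}{4} + K$ ($E{\left(K,a \right)} = \left(K - \frac{2}{8}\right) + 29 = \left(K - \frac{1}{4}\right) + 29 = \left(- \frac{1}{4} + K\right) + 29 = \frac{115}{4} + K$)
$\left(-13819 + E{\left(153,87 \right)}\right) - 19273 = \left(-13819 + \left(\frac{115}{4} + 153\right)\right) - 19273 = \left(-13819 + \frac{727}{4}\right) - 19273 = - \frac{54549}{4} - 19273 = - \frac{131641}{4}$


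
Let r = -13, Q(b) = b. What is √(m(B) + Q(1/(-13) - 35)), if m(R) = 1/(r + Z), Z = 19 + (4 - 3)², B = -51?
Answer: 17*I*√1001/91 ≈ 5.9105*I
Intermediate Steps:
Z = 20 (Z = 19 + 1² = 19 + 1 = 20)
m(R) = ⅐ (m(R) = 1/(-13 + 20) = 1/7 = ⅐)
√(m(B) + Q(1/(-13) - 35)) = √(⅐ + (1/(-13) - 35)) = √(⅐ + (-1/13 - 35)) = √(⅐ - 456/13) = √(-3179/91) = 17*I*√1001/91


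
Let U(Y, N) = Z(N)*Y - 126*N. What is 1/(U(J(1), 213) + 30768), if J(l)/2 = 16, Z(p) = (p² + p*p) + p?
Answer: 1/2914362 ≈ 3.4313e-7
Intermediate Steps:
Z(p) = p + 2*p² (Z(p) = (p² + p²) + p = 2*p² + p = p + 2*p²)
J(l) = 32 (J(l) = 2*16 = 32)
U(Y, N) = -126*N + N*Y*(1 + 2*N) (U(Y, N) = (N*(1 + 2*N))*Y - 126*N = N*Y*(1 + 2*N) - 126*N = -126*N + N*Y*(1 + 2*N))
1/(U(J(1), 213) + 30768) = 1/(213*(-126 + 32*(1 + 2*213)) + 30768) = 1/(213*(-126 + 32*(1 + 426)) + 30768) = 1/(213*(-126 + 32*427) + 30768) = 1/(213*(-126 + 13664) + 30768) = 1/(213*13538 + 30768) = 1/(2883594 + 30768) = 1/2914362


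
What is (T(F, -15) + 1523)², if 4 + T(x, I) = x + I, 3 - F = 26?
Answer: 2193361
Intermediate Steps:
F = -23 (F = 3 - 1*26 = 3 - 26 = -23)
T(x, I) = -4 + I + x (T(x, I) = -4 + (x + I) = -4 + (I + x) = -4 + I + x)
(T(F, -15) + 1523)² = ((-4 - 15 - 23) + 1523)² = (-42 + 1523)² = 1481² = 2193361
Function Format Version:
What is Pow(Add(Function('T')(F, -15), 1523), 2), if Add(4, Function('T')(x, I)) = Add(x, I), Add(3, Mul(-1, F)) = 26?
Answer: 2193361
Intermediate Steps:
F = -23 (F = Add(3, Mul(-1, 26)) = Add(3, -26) = -23)
Function('T')(x, I) = Add(-4, I, x) (Function('T')(x, I) = Add(-4, Add(x, I)) = Add(-4, Add(I, x)) = Add(-4, I, x))
Pow(Add(Function('T')(F, -15), 1523), 2) = Pow(Add(Add(-4, -15, -23), 1523), 2) = Pow(Add(-42, 1523), 2) = Pow(1481, 2) = 2193361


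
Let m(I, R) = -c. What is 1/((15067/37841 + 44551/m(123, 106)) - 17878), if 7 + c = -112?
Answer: -4503079/78818398998 ≈ -5.7132e-5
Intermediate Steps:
c = -119 (c = -7 - 112 = -119)
m(I, R) = 119 (m(I, R) = -1*(-119) = 119)
1/((15067/37841 + 44551/m(123, 106)) - 17878) = 1/((15067/37841 + 44551/119) - 17878) = 1/(1687647364/4503079 - 17878) = 1/(-78818398998/4503079) = -4503079/78818398998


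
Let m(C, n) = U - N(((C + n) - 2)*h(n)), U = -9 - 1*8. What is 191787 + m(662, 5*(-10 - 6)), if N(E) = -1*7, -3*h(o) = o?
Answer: 191777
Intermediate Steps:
h(o) = -o/3
U = -17 (U = -9 - 8 = -17)
N(E) = -7
m(C, n) = -10 (m(C, n) = -17 - 1*(-7) = -17 + 7 = -10)
191787 + m(662, 5*(-10 - 6)) = 191787 - 10 = 191777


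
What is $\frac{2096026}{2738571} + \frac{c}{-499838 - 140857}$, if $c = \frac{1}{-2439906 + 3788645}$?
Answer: $\frac{18295349965878941}{23903861331626045} \approx 0.76537$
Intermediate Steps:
$c = \frac{1}{1348739} \approx 7.4143 \cdot 10^{-7}$
$\frac{2096026}{2738571} + \frac{c}{-499838 - 140857} = \frac{2096026}{2738571} + \frac{1}{1348739 \left(-499838 - 140857\right)} = 2096026 \cdot \frac{1}{2738571} + \frac{1}{1348739 \left(-499838 - 140857\right)} = \frac{2096026}{2738571} + \frac{1}{1348739 \left(-640695\right)} = \frac{2096026}{2738571} + \frac{1}{1348739} \left(- \frac{1}{640695}\right) = \frac{2096026}{2738571} - \frac{1}{864130333605} = \frac{18295349965878941}{23903861331626045}$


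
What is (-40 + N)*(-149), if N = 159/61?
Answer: 339869/61 ≈ 5571.6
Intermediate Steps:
N = 159/61 (N = 159*(1/61) = 159/61 ≈ 2.6066)
(-40 + N)*(-149) = (-40 + 159/61)*(-149) = -2281/61*(-149) = 339869/61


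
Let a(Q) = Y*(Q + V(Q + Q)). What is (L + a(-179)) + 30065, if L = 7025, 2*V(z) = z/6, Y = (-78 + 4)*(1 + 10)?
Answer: 621241/3 ≈ 2.0708e+5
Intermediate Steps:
Y = -814 (Y = -74*11 = -814)
V(z) = z/12 (V(z) = (z/6)/2 = z/12)
a(Q) = -2849*Q/3 (a(Q) = -814*(Q + (Q + Q)/12) = -814*(Q + (2*Q)/12) = -814*(Q + Q/6) = -2849*Q/3)
(L + a(-179)) + 30065 = (7025 - 2849/3*(-179)) + 30065 = (7025 + 509971/3) + 30065 = 531046/3 + 30065 = 621241/3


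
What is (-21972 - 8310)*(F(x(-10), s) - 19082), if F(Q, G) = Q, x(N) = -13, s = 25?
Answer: 578234790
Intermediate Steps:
(-21972 - 8310)*(F(x(-10), s) - 19082) = (-21972 - 8310)*(-13 - 19082) = -30282*(-19095) = 578234790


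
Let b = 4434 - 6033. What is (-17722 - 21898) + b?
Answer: -41219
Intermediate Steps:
b = -1599
(-17722 - 21898) + b = (-17722 - 21898) - 1599 = -39620 - 1599 = -41219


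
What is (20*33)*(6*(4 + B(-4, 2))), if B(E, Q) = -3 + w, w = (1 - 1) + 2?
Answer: 11880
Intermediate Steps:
w = 2 (w = 0 + 2 = 2)
B(E, Q) = -1 (B(E, Q) = -3 + 2 = -1)
(20*33)*(6*(4 + B(-4, 2))) = (20*33)*(6*(4 - 1)) = 660*(6*3) = 660*18 = 11880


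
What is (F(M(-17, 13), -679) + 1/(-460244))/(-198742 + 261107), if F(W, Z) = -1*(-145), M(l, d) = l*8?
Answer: 66735379/28703117060 ≈ 0.0023250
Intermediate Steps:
M(l, d) = 8*l
F(W, Z) = 145
(F(M(-17, 13), -679) + 1/(-460244))/(-198742 + 261107) = (145 + 1/(-460244))/(-198742 + 261107) = (145 - 1/460244)/62365 = (66735379/460244)*(1/62365) = 66735379/28703117060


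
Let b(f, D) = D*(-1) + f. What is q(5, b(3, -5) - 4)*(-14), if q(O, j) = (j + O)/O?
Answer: -126/5 ≈ -25.200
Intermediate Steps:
b(f, D) = f - D (b(f, D) = -D + f = f - D)
q(O, j) = (O + j)/O
q(5, b(3, -5) - 4)*(-14) = ((5 + ((3 - 1*(-5)) - 4))/5)*(-14) = ((5 + ((3 + 5) - 4))/5)*(-14) = ((5 + (8 - 4))/5)*(-14) = ((5 + 4)/5)*(-14) = ((1/5)*9)*(-14) = (9/5)*(-14) = -126/5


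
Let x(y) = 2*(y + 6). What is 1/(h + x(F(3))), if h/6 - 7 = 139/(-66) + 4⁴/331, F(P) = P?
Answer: 3641/189347 ≈ 0.019229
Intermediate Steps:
x(y) = 12 + 2*y (x(y) = 2*(6 + y) = 12 + 2*y)
h = 123809/3641 (h = 42 + 6*(139/(-66) + 4⁴/331) = 42 + 6*(139*(-1/66) + 256*(1/331)) = 42 + 6*(-139/66 + 256/331) = 42 + 6*(-29113/21846) = 42 - 29113/3641 = 123809/3641 ≈ 34.004)
1/(h + x(F(3))) = 1/(123809/3641 + (12 + 2*3)) = 1/(123809/3641 + (12 + 6)) = 1/(123809/3641 + 18) = 1/(189347/3641) = 3641/189347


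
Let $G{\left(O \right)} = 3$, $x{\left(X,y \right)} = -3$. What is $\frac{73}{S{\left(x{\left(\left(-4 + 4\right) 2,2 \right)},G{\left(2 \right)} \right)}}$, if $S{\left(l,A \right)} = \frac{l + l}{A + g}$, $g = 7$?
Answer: $- \frac{365}{3} \approx -121.67$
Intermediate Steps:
$S{\left(l,A \right)} = \frac{2 l}{7 + A}$ ($S{\left(l,A \right)} = \frac{l + l}{A + 7} = \frac{2 l}{7 + A}$)
$\frac{73}{S{\left(x{\left(\left(-4 + 4\right) 2,2 \right)},G{\left(2 \right)} \right)}} = \frac{73}{2 \left(-3\right) \frac{1}{7 + 3}} = \frac{73}{2 \left(-3\right) \frac{1}{10}} = \frac{73}{- \frac{3}{5}} = 73 \left(- \frac{5}{3}\right) = - \frac{365}{3}$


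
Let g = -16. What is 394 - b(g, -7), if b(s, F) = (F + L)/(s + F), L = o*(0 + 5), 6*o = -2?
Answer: 27160/69 ≈ 393.62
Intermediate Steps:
o = -1/3 (o = (1/6)*(-2) = -1/3 ≈ -0.33333)
L = -5/3 (L = -(0 + 5)/3 = -1/3*5 = -5/3 ≈ -1.6667)
b(s, F) = (-5/3 + F)/(F + s) (b(s, F) = (F - 5/3)/(s + F) = (-5/3 + F)/(F + s))
394 - b(g, -7) = 394 - (-5/3 - 7)/(-7 - 16) = 394 - (-26)/((-23)*3) = 394 - (-1)*(-26)/(23*3) = 394 - 1*26/69 = 394 - 26/69 = 27160/69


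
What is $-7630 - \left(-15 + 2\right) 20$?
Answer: $-7370$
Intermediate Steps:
$-7630 - \left(-15 + 2\right) 20 = -7630 - \left(-13\right) 20 = -7630 - -260 = -7630 + 260 = -7370$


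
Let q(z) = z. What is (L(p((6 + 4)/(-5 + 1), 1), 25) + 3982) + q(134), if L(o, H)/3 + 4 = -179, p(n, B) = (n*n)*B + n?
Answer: 3567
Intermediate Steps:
p(n, B) = n + B*n² (p(n, B) = n²*B + n = B*n² + n = n + B*n²)
L(o, H) = -549 (L(o, H) = -12 + 3*(-179) = -12 - 537 = -549)
(L(p((6 + 4)/(-5 + 1), 1), 25) + 3982) + q(134) = (-549 + 3982) + 134 = 3433 + 134 = 3567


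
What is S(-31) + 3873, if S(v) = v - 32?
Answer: 3810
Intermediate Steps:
S(v) = -32 + v
S(-31) + 3873 = (-32 - 31) + 3873 = -63 + 3873 = 3810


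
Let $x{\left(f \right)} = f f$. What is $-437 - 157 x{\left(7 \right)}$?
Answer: $-8130$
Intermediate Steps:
$x{\left(f \right)} = f^{2}$
$-437 - 157 x{\left(7 \right)} = -437 - 157 \cdot 7^{2} = -437 - 7693 = -8130$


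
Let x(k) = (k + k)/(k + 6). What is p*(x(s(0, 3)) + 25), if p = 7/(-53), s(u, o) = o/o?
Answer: -177/53 ≈ -3.3396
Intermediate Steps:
s(u, o) = 1
x(k) = 2*k/(6 + k) (x(k) = (2*k)/(6 + k) = 2*k/(6 + k))
p = -7/53 (p = 7*(-1/53) = -7/53 ≈ -0.13208)
p*(x(s(0, 3)) + 25) = -7*(2*1/(6 + 1) + 25)/53 = -7*(2*1/7 + 25)/53 = -7*(2*1*(⅐) + 25)/53 = -7*(2/7 + 25)/53 = -7/53*177/7 = -177/53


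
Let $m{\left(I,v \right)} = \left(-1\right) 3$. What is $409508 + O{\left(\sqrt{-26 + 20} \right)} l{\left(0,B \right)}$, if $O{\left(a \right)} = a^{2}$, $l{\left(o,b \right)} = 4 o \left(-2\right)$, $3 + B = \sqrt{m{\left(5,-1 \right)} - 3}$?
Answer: $409508$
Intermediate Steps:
$m{\left(I,v \right)} = -3$
$B = -3 + i \sqrt{6}$ ($B = -3 + \sqrt{-3 - 3} = -3 + \sqrt{-6} = -3 + i \sqrt{6} \approx -3.0 + 2.4495 i$)
$l{\left(o,b \right)} = - 8 o$
$409508 + O{\left(\sqrt{-26 + 20} \right)} l{\left(0,B \right)} = 409508 + \left(\sqrt{-26 + 20}\right)^{2} \left(\left(-8\right) 0\right) = 409508 + \left(\sqrt{-6}\right)^{2} \cdot 0 = 409508 + \left(i \sqrt{6}\right)^{2} \cdot 0 = 409508 - 0 = 409508 + 0 = 409508$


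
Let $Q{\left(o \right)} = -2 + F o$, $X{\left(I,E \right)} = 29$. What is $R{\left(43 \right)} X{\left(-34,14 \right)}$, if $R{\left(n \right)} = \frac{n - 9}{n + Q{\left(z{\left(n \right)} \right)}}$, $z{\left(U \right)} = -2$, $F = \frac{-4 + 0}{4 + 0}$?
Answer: $\frac{986}{43} \approx 22.93$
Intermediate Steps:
$F = -1$ ($F = - \frac{4}{4} = \left(-4\right) \frac{1}{4} = -1$)
$Q{\left(o \right)} = -2 - o$
$R{\left(n \right)} = \frac{-9 + n}{n}$ ($R{\left(n \right)} = \frac{n - 9}{n - 0} = \frac{-9 + n}{n + \left(-2 + 2\right)} = \frac{-9 + n}{n + 0} = \frac{-9 + n}{n}$)
$R{\left(43 \right)} X{\left(-34,14 \right)} = \frac{-9 + 43}{43} \cdot 29 = \frac{1}{43} \cdot 34 \cdot 29 = \frac{34}{43} \cdot 29 = \frac{986}{43}$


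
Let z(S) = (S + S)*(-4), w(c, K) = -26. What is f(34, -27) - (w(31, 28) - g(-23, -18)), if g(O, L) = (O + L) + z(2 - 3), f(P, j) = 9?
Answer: 2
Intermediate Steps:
z(S) = -8*S (z(S) = (2*S)*(-4) = -8*S)
g(O, L) = 8 + L + O (g(O, L) = (O + L) - 8*(2 - 3) = (L + O) - 8*(-1) = (L + O) + 8 = 8 + L + O)
f(34, -27) - (w(31, 28) - g(-23, -18)) = 9 - (-26 - (8 - 18 - 23)) = 9 - (-26 - 1*(-33)) = 9 - (-26 + 33) = 9 - 1*7 = 9 - 7 = 2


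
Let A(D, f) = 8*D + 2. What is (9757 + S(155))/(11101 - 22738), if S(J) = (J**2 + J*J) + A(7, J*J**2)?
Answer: -57865/11637 ≈ -4.9725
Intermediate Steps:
A(D, f) = 2 + 8*D
S(J) = 58 + 2*J**2 (S(J) = (J**2 + J*J) + (2 + 8*7) = (J**2 + J**2) + (2 + 56) = 2*J**2 + 58 = 58 + 2*J**2)
(9757 + S(155))/(11101 - 22738) = (9757 + (58 + 2*155**2))/(11101 - 22738) = (9757 + (58 + 2*24025))/(-11637) = (9757 + (58 + 48050))*(-1/11637) = (9757 + 48108)*(-1/11637) = 57865*(-1/11637) = -57865/11637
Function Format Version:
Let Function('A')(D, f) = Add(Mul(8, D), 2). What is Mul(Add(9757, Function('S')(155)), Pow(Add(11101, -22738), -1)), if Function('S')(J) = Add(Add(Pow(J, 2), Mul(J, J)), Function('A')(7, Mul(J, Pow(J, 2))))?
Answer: Rational(-57865, 11637) ≈ -4.9725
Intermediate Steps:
Function('A')(D, f) = Add(2, Mul(8, D))
Function('S')(J) = Add(58, Mul(2, Pow(J, 2))) (Function('S')(J) = Add(Add(Pow(J, 2), Mul(J, J)), Add(2, Mul(8, 7))) = Add(Add(Pow(J, 2), Pow(J, 2)), Add(2, 56)) = Add(Mul(2, Pow(J, 2)), 58) = Add(58, Mul(2, Pow(J, 2))))
Mul(Add(9757, Function('S')(155)), Pow(Add(11101, -22738), -1)) = Mul(Add(9757, Add(58, Mul(2, Pow(155, 2)))), Pow(Add(11101, -22738), -1)) = Mul(Add(9757, Add(58, Mul(2, 24025))), Pow(-11637, -1)) = Mul(Add(9757, Add(58, 48050)), Rational(-1, 11637)) = Mul(Add(9757, 48108), Rational(-1, 11637)) = Mul(57865, Rational(-1, 11637)) = Rational(-57865, 11637)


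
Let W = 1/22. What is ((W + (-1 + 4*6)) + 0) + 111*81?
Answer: 198309/22 ≈ 9014.0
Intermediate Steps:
W = 1/22 ≈ 0.045455
((W + (-1 + 4*6)) + 0) + 111*81 = ((1/22 + (-1 + 4*6)) + 0) + 111*81 = ((1/22 + (-1 + 24)) + 0) + 8991 = ((1/22 + 23) + 0) + 8991 = (507/22 + 0) + 8991 = 507/22 + 8991 = 198309/22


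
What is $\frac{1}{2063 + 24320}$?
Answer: $\frac{1}{26383} \approx 3.7903 \cdot 10^{-5}$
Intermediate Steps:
$\frac{1}{2063 + 24320} = \frac{1}{26383}$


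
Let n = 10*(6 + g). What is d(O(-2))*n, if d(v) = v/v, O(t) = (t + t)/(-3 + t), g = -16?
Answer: -100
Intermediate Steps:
O(t) = 2*t/(-3 + t) (O(t) = (2*t)/(-3 + t) = 2*t/(-3 + t))
d(v) = 1
n = -100 (n = 10*(6 - 16) = 10*(-10) = -100)
d(O(-2))*n = 1*(-100) = -100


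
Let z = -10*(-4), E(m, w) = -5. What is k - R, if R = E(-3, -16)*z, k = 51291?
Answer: 51491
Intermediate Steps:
z = 40
R = -200 (R = -5*40 = -200)
k - R = 51291 - 1*(-200) = 51291 + 200 = 51491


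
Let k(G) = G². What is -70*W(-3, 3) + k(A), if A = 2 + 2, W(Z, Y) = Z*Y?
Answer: 646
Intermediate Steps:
W(Z, Y) = Y*Z
A = 4
-70*W(-3, 3) + k(A) = -210*(-3) + 4² = -70*(-9) + 16 = 630 + 16 = 646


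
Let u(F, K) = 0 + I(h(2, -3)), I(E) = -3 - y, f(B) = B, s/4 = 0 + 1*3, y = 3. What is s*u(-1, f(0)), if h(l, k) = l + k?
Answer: -72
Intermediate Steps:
s = 12 (s = 4*(0 + 1*3) = 4*(0 + 3) = 4*3 = 12)
h(l, k) = k + l
I(E) = -6 (I(E) = -3 - 1*3 = -3 - 3 = -6)
u(F, K) = -6 (u(F, K) = 0 - 6 = -6)
s*u(-1, f(0)) = 12*(-6) = -72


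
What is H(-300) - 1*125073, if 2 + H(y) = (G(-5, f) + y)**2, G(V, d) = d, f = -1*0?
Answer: -35075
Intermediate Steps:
f = 0
H(y) = -2 + y**2 (H(y) = -2 + (0 + y)**2 = -2 + y**2)
H(-300) - 1*125073 = (-2 + (-300)**2) - 1*125073 = (-2 + 90000) - 125073 = 89998 - 125073 = -35075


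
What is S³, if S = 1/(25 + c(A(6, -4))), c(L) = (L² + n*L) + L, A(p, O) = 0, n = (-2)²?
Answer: 1/15625 ≈ 6.4000e-5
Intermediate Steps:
n = 4
c(L) = L² + 5*L (c(L) = (L² + 4*L) + L = L² + 5*L)
S = 1/25 (S = 1/(25 + 0*(5 + 0)) = 1/(25 + 0*5) = 1/(25 + 0) = 1/25 ≈ 0.040000)
S³ = (1/25)³ = 1/15625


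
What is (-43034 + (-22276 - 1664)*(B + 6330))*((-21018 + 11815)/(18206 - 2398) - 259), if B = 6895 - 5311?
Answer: 388812861237075/7904 ≈ 4.9192e+10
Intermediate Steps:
B = 1584
(-43034 + (-22276 - 1664)*(B + 6330))*((-21018 + 11815)/(18206 - 2398) - 259) = (-43034 + (-22276 - 1664)*(1584 + 6330))*((-21018 + 11815)/(18206 - 2398) - 259) = (-43034 - 23940*7914)*(-9203/15808 - 259) = (-43034 - 189461160)*(-9203*1/15808 - 259) = -189504194*(-9203/15808 - 259) = -189504194*(-4103475/15808) = 388812861237075/7904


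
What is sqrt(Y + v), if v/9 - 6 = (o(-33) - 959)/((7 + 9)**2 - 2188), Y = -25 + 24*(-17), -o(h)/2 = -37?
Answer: I*sqrt(38868781)/322 ≈ 19.362*I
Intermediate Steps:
o(h) = 74 (o(h) = -2*(-37) = 74)
Y = -433 (Y = -25 - 408 = -433)
v = 37431/644 (v = 54 + 9*((74 - 959)/((7 + 9)**2 - 2188)) = 54 + 9*(-885/(16**2 - 2188)) = 54 + 9*(-885/(256 - 2188)) = 54 + 9*(-885/(-1932)) = 54 + 9*(-885*(-1/1932)) = 54 + 9*(295/644) = 54 + 2655/644 = 37431/644 ≈ 58.123)
sqrt(Y + v) = sqrt(-433 + 37431/644) = sqrt(-241421/644) = I*sqrt(38868781)/322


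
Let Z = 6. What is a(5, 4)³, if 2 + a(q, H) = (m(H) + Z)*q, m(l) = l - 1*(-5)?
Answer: 389017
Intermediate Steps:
m(l) = 5 + l (m(l) = l + 5 = 5 + l)
a(q, H) = -2 + q*(11 + H) (a(q, H) = -2 + ((5 + H) + 6)*q = -2 + (11 + H)*q = -2 + q*(11 + H))
a(5, 4)³ = (-2 + 11*5 + 4*5)³ = (-2 + 55 + 20)³ = 73³ = 389017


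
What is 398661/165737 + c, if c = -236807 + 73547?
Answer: -27057823959/165737 ≈ -1.6326e+5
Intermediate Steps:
c = -163260
398661/165737 + c = 398661/165737 - 163260 = -27057823959/165737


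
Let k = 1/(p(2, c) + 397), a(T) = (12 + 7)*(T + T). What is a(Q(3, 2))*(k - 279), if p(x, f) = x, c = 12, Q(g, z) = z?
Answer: -445280/21 ≈ -21204.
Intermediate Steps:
a(T) = 38*T (a(T) = 19*(2*T) = 38*T)
k = 1/399 (k = 1/(2 + 397) = 1/399 ≈ 0.0025063)
a(Q(3, 2))*(k - 279) = (38*2)*(1/399 - 279) = 76*(-111320/399) = -445280/21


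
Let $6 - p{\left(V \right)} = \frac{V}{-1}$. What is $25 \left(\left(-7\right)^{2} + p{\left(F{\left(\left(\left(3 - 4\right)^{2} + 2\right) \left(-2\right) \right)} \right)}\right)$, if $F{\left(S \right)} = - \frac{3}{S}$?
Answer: $\frac{2775}{2} \approx 1387.5$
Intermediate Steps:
$p{\left(V \right)} = 6 + V$ ($p{\left(V \right)} = 6 - \frac{V}{-1} = 6 - V \left(-1\right) = 6 - - V = 6 + V$)
$25 \left(\left(-7\right)^{2} + p{\left(F{\left(\left(\left(3 - 4\right)^{2} + 2\right) \left(-2\right) \right)} \right)}\right) = 25 \left(\left(-7\right)^{2} + \left(6 - \frac{3}{\left(\left(3 - 4\right)^{2} + 2\right) \left(-2\right)}\right)\right) = 25 \left(49 + \left(6 - \frac{3}{\left(\left(-1\right)^{2} + 2\right) \left(-2\right)}\right)\right) = 25 \left(49 + \left(6 - \frac{3}{\left(1 + 2\right) \left(-2\right)}\right)\right) = 25 \left(49 + \left(6 - \frac{3}{3 \left(-2\right)}\right)\right) = 25 \left(49 + \left(6 - \frac{3}{-6}\right)\right) = 25 \left(49 + \left(6 - - \frac{1}{2}\right)\right) = 25 \left(49 + \left(6 + \frac{1}{2}\right)\right) = 25 \left(49 + \frac{13}{2}\right) = 25 \cdot \frac{111}{2} = \frac{2775}{2}$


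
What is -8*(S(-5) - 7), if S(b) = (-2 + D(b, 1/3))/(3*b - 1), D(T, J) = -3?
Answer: 107/2 ≈ 53.500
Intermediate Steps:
S(b) = -5/(-1 + 3*b) (S(b) = (-2 - 3)/(3*b - 1) = -5/(-1 + 3*b))
-8*(S(-5) - 7) = -8*(-5/(-1 + 3*(-5)) - 7) = -8*(-5/(-1 - 15) - 7) = -8*(-5/(-16) - 7) = -8*(-5*(-1/16) - 7) = -8*(5/16 - 7) = -8*(-107/16) = 107/2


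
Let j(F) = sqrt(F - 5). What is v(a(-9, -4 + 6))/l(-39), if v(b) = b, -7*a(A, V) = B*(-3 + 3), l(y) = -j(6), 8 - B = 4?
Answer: 0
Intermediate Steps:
B = 4 (B = 8 - 1*4 = 8 - 4 = 4)
j(F) = sqrt(-5 + F)
l(y) = -1 (l(y) = -sqrt(-5 + 6) = -sqrt(1) = -1*1 = -1)
a(A, V) = 0 (a(A, V) = -4*(-3 + 3)/7 = -4*0/7 = -1/7*0 = 0)
v(a(-9, -4 + 6))/l(-39) = 0/(-1) = 0*(-1) = 0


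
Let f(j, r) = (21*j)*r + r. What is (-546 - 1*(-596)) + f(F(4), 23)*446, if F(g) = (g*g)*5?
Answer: 17243748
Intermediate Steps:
F(g) = 5*g² (F(g) = g²*5 = 5*g²)
f(j, r) = r + 21*j*r (f(j, r) = 21*j*r + r = r + 21*j*r)
(-546 - 1*(-596)) + f(F(4), 23)*446 = (-546 - 1*(-596)) + (23*(1 + 21*(5*4²)))*446 = (-546 + 596) + (23*(1 + 21*(5*16)))*446 = 50 + (23*(1 + 21*80))*446 = 50 + (23*(1 + 1680))*446 = 50 + (23*1681)*446 = 50 + 38663*446 = 50 + 17243698 = 17243748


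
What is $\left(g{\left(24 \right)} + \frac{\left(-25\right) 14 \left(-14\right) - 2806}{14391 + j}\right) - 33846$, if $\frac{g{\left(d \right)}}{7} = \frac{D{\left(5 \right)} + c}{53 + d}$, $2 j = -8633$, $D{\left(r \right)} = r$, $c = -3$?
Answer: $- \frac{7501507228}{221639} \approx -33846.0$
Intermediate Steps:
$j = - \frac{8633}{2}$ ($j = \frac{1}{2} \left(-8633\right) = - \frac{8633}{2} \approx -4316.5$)
$g{\left(d \right)} = \frac{14}{53 + d}$ ($g{\left(d \right)} = 7 \frac{5 - 3}{53 + d} = 7 \frac{2}{53 + d} = \frac{14}{53 + d}$)
$\left(g{\left(24 \right)} + \frac{\left(-25\right) 14 \left(-14\right) - 2806}{14391 + j}\right) - 33846 = \left(\frac{14}{53 + 24} + \frac{\left(-25\right) 14 \left(-14\right) - 2806}{14391 - \frac{8633}{2}}\right) - 33846 = \left(\frac{14}{77} + \frac{\left(-350\right) \left(-14\right) - 2806}{\frac{20149}{2}}\right) - 33846 = \left(14 \cdot \frac{1}{77} + \left(4900 - 2806\right) \frac{2}{20149}\right) - 33846 = \left(\frac{2}{11} + 2094 \cdot \frac{2}{20149}\right) - 33846 = \left(\frac{2}{11} + \frac{4188}{20149}\right) - 33846 = \frac{86366}{221639} - 33846 = - \frac{7501507228}{221639}$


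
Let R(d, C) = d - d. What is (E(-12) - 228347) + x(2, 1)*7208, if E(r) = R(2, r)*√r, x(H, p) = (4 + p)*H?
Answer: -156267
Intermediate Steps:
x(H, p) = H*(4 + p)
R(d, C) = 0
E(r) = 0 (E(r) = 0*√r = 0)
(E(-12) - 228347) + x(2, 1)*7208 = (0 - 228347) + (2*(4 + 1))*7208 = -228347 + (2*5)*7208 = -228347 + 10*7208 = -228347 + 72080 = -156267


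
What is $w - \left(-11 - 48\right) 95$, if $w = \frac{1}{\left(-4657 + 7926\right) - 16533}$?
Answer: $\frac{74344719}{13264} \approx 5605.0$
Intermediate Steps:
$w = - \frac{1}{13264}$ ($w = \frac{1}{3269 - 16533} = \frac{1}{-13264} = - \frac{1}{13264} \approx -7.5392 \cdot 10^{-5}$)
$w - \left(-11 - 48\right) 95 = - \frac{1}{13264} - \left(-11 - 48\right) 95 = - \frac{1}{13264} - \left(-59\right) 95 = - \frac{1}{13264} - -5605 = - \frac{1}{13264} + 5605 = \frac{74344719}{13264}$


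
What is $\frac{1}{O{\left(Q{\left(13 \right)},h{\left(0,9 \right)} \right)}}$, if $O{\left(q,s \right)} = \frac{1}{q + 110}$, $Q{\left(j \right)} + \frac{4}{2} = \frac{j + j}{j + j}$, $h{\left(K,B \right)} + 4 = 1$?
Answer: $109$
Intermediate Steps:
$h{\left(K,B \right)} = -3$ ($h{\left(K,B \right)} = -4 + 1 = -3$)
$Q{\left(j \right)} = -1$ ($Q{\left(j \right)} = -2 + \frac{j + j}{j + j} = -2 + \frac{2 j}{2 j} = -2 + 2 j \frac{1}{2 j} = -2 + 1 = -1$)
$O{\left(q,s \right)} = \frac{1}{110 + q}$
$\frac{1}{O{\left(Q{\left(13 \right)},h{\left(0,9 \right)} \right)}} = \frac{1}{\frac{1}{110 - 1}} = \frac{1}{\frac{1}{109}} = 109$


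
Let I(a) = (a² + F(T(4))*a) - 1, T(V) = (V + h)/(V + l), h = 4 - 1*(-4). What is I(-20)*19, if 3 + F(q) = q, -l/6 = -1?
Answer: 8265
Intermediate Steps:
l = 6 (l = -6*(-1) = 6)
h = 8 (h = 4 + 4 = 8)
T(V) = (8 + V)/(6 + V) (T(V) = (V + 8)/(V + 6) = (8 + V)/(6 + V))
F(q) = -3 + q
I(a) = -1 + a² - 9*a/5 (I(a) = (a² + (-3 + (8 + 4)/(6 + 4))*a) - 1 = (a² + (-3 + 12/10)*a) - 1 = (a² + (-3 + (⅒)*12)*a) - 1 = (a² + (-3 + 6/5)*a) - 1 = (a² - 9*a/5) - 1 = -1 + a² - 9*a/5)
I(-20)*19 = (-1 + (-20)² - 9/5*(-20))*19 = (-1 + 400 + 36)*19 = 435*19 = 8265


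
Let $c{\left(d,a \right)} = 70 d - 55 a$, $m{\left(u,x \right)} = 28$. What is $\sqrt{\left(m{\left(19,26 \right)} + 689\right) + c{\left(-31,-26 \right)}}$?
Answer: $i \sqrt{23} \approx 4.7958 i$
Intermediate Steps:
$c{\left(d,a \right)} = - 55 a + 70 d$
$\sqrt{\left(m{\left(19,26 \right)} + 689\right) + c{\left(-31,-26 \right)}} = \sqrt{\left(28 + 689\right) + \left(\left(-55\right) \left(-26\right) + 70 \left(-31\right)\right)} = \sqrt{717 + \left(1430 - 2170\right)} = \sqrt{717 - 740} = \sqrt{-23} = i \sqrt{23}$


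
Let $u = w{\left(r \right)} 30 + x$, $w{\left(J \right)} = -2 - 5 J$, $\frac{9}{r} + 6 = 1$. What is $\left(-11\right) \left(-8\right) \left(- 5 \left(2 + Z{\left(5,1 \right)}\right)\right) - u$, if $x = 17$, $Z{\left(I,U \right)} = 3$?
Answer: $-2427$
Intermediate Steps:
$r = - \frac{9}{5}$ ($r = \frac{9}{-6 + 1} = \frac{9}{-5} = 9 \left(- \frac{1}{5}\right) = - \frac{9}{5} \approx -1.8$)
$u = 227$ ($u = \left(-2 - -9\right) 30 + 17 = \left(-2 + 9\right) 30 + 17 = 7 \cdot 30 + 17 = 210 + 17 = 227$)
$\left(-11\right) \left(-8\right) \left(- 5 \left(2 + Z{\left(5,1 \right)}\right)\right) - u = \left(-11\right) \left(-8\right) \left(- 5 \left(2 + 3\right)\right) - 227 = 88 \left(\left(-5\right) 5\right) - 227 = 88 \left(-25\right) - 227 = -2200 - 227 = -2427$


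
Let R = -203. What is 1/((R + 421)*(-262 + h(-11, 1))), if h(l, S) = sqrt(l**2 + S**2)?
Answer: -131/7468898 - sqrt(122)/14937796 ≈ -1.8279e-5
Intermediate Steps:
h(l, S) = sqrt(S**2 + l**2)
1/((R + 421)*(-262 + h(-11, 1))) = 1/((-203 + 421)*(-262 + sqrt(1**2 + (-11)**2))) = 1/(218*(-262 + sqrt(1 + 121))) = 1/(218*(-262 + sqrt(122))) = 1/(-57116 + 218*sqrt(122))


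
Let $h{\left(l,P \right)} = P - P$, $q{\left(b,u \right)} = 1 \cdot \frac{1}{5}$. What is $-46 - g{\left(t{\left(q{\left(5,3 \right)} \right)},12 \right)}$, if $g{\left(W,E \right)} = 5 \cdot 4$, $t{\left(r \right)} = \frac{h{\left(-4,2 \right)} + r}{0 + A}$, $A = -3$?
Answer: $-66$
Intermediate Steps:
$q{\left(b,u \right)} = \frac{1}{5}$ ($q{\left(b,u \right)} = 1 \cdot \frac{1}{5} = \frac{1}{5}$)
$h{\left(l,P \right)} = 0$
$t{\left(r \right)} = - \frac{r}{3}$ ($t{\left(r \right)} = \frac{0 + r}{0 - 3} = \frac{r}{-3} = r \left(- \frac{1}{3}\right) = - \frac{r}{3}$)
$g{\left(W,E \right)} = 20$
$-46 - g{\left(t{\left(q{\left(5,3 \right)} \right)},12 \right)} = -46 - 20 = -66$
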